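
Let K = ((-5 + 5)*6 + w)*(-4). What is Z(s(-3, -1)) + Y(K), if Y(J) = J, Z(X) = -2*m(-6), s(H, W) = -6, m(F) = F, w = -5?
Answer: 32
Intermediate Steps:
Z(X) = 12 (Z(X) = -2*(-6) = 12)
K = 20 (K = ((-5 + 5)*6 - 5)*(-4) = (0*6 - 5)*(-4) = (0 - 5)*(-4) = -5*(-4) = 20)
Z(s(-3, -1)) + Y(K) = 12 + 20 = 32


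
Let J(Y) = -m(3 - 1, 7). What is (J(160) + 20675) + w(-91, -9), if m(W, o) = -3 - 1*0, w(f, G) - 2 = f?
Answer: 20589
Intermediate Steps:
w(f, G) = 2 + f
m(W, o) = -3 (m(W, o) = -3 + 0 = -3)
J(Y) = 3 (J(Y) = -1*(-3) = 3)
(J(160) + 20675) + w(-91, -9) = (3 + 20675) + (2 - 91) = 20678 - 89 = 20589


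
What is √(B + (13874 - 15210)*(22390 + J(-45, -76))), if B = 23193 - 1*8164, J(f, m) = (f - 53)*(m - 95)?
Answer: I*√52286699 ≈ 7231.0*I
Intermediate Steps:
J(f, m) = (-95 + m)*(-53 + f) (J(f, m) = (-53 + f)*(-95 + m) = (-95 + m)*(-53 + f))
B = 15029 (B = 23193 - 8164 = 15029)
√(B + (13874 - 15210)*(22390 + J(-45, -76))) = √(15029 + (13874 - 15210)*(22390 + (5035 - 95*(-45) - 53*(-76) - 45*(-76)))) = √(15029 - 1336*(22390 + (5035 + 4275 + 4028 + 3420))) = √(15029 - 1336*(22390 + 16758)) = √(15029 - 1336*39148) = √(15029 - 52301728) = √(-52286699) = I*√52286699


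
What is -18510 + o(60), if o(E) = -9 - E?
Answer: -18579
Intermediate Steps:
-18510 + o(60) = -18510 + (-9 - 1*60) = -18510 + (-9 - 60) = -18510 - 69 = -18579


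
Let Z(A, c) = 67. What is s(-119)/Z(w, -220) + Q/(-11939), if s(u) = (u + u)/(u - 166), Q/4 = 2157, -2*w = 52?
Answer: -161910178/227975205 ≈ -0.71021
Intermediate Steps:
w = -26 (w = -1/2*52 = -26)
Q = 8628 (Q = 4*2157 = 8628)
s(u) = 2*u/(-166 + u) (s(u) = (2*u)/(-166 + u) = 2*u/(-166 + u))
s(-119)/Z(w, -220) + Q/(-11939) = (2*(-119)/(-166 - 119))/67 + 8628/(-11939) = (2*(-119)/(-285))*(1/67) + 8628*(-1/11939) = (2*(-119)*(-1/285))*(1/67) - 8628/11939 = (238/285)*(1/67) - 8628/11939 = 238/19095 - 8628/11939 = -161910178/227975205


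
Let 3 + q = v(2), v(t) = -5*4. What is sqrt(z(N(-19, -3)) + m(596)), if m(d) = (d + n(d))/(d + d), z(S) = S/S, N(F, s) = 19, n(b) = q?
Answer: sqrt(525970)/596 ≈ 1.2168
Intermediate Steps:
v(t) = -20
q = -23 (q = -3 - 20 = -23)
n(b) = -23
z(S) = 1
m(d) = (-23 + d)/(2*d) (m(d) = (d - 23)/(d + d) = (-23 + d)/((2*d)) = (-23 + d)*(1/(2*d)) = (-23 + d)/(2*d))
sqrt(z(N(-19, -3)) + m(596)) = sqrt(1 + (1/2)*(-23 + 596)/596) = sqrt(1 + (1/2)*(1/596)*573) = sqrt(1 + 573/1192) = sqrt(1765/1192) = sqrt(525970)/596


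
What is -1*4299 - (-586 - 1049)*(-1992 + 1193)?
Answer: -1310664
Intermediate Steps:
-1*4299 - (-586 - 1049)*(-1992 + 1193) = -4299 - (-1635)*(-799) = -4299 - 1*1306365 = -4299 - 1306365 = -1310664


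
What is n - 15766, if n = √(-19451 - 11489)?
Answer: -15766 + 2*I*√7735 ≈ -15766.0 + 175.9*I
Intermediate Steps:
n = 2*I*√7735 (n = √(-30940) = 2*I*√7735 ≈ 175.9*I)
n - 15766 = 2*I*√7735 - 15766 = -15766 + 2*I*√7735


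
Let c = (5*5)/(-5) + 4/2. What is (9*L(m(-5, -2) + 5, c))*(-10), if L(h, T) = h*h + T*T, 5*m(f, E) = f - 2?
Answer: -9882/5 ≈ -1976.4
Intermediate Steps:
m(f, E) = -⅖ + f/5 (m(f, E) = (f - 2)/5 = (-2 + f)/5 = -⅖ + f/5)
c = -3 (c = 25*(-⅕) + 4*(½) = -5 + 2 = -3)
L(h, T) = T² + h² (L(h, T) = h² + T² = T² + h²)
(9*L(m(-5, -2) + 5, c))*(-10) = (9*((-3)² + ((-⅖ + (⅕)*(-5)) + 5)²))*(-10) = (9*(9 + ((-⅖ - 1) + 5)²))*(-10) = (9*(9 + (-7/5 + 5)²))*(-10) = (9*(9 + (18/5)²))*(-10) = (9*(9 + 324/25))*(-10) = (9*(549/25))*(-10) = (4941/25)*(-10) = -9882/5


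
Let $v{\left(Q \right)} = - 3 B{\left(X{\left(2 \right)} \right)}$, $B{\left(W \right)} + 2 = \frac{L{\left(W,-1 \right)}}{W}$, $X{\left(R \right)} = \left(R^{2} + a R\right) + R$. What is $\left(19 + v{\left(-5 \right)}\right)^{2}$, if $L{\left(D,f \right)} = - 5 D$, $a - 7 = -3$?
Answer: $1600$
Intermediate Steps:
$a = 4$ ($a = 7 - 3 = 4$)
$X{\left(R \right)} = R^{2} + 5 R$ ($X{\left(R \right)} = \left(R^{2} + 4 R\right) + R = R^{2} + 5 R$)
$B{\left(W \right)} = -7$ ($B{\left(W \right)} = -2 + \frac{\left(-5\right) W}{W} = -2 - 5 = -7$)
$v{\left(Q \right)} = 21$ ($v{\left(Q \right)} = \left(-3\right) \left(-7\right) = 21$)
$\left(19 + v{\left(-5 \right)}\right)^{2} = \left(19 + 21\right)^{2} = 40^{2} = 1600$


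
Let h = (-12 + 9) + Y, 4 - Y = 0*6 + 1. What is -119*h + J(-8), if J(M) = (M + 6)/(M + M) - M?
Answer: 65/8 ≈ 8.1250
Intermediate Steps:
Y = 3 (Y = 4 - (0*6 + 1) = 4 - (0 + 1) = 4 - 1*1 = 4 - 1 = 3)
J(M) = -M + (6 + M)/(2*M) (J(M) = (6 + M)/((2*M)) - M = (6 + M)*(1/(2*M)) - M = (6 + M)/(2*M) - M = -M + (6 + M)/(2*M))
h = 0 (h = (-12 + 9) + 3 = -3 + 3 = 0)
-119*h + J(-8) = -119*0 + (½ - 1*(-8) + 3/(-8)) = 0 + (½ + 8 + 3*(-⅛)) = 0 + (½ + 8 - 3/8) = 0 + 65/8 = 65/8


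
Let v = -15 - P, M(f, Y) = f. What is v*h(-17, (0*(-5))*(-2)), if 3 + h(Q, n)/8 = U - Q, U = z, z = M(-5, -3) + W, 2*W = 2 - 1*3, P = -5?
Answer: -680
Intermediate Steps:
W = -½ (W = (2 - 1*3)/2 = (2 - 3)/2 = (½)*(-1) = -½ ≈ -0.50000)
v = -10 (v = -15 - 1*(-5) = -15 + 5 = -10)
z = -11/2 (z = -5 - ½ = -11/2 ≈ -5.5000)
U = -11/2 ≈ -5.5000
h(Q, n) = -68 - 8*Q (h(Q, n) = -24 + 8*(-11/2 - Q) = -24 + (-44 - 8*Q) = -68 - 8*Q)
v*h(-17, (0*(-5))*(-2)) = -10*(-68 - 8*(-17)) = -10*(-68 + 136) = -10*68 = -680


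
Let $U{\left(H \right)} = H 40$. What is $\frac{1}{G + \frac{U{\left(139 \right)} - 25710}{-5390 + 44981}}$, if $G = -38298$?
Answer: $- \frac{39591}{1516276268} \approx -2.6111 \cdot 10^{-5}$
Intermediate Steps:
$U{\left(H \right)} = 40 H$
$\frac{1}{G + \frac{U{\left(139 \right)} - 25710}{-5390 + 44981}} = \frac{1}{-38298 + \frac{40 \cdot 139 - 25710}{-5390 + 44981}} = \frac{1}{-38298 + \frac{5560 - 25710}{39591}} = \frac{1}{-38298 - \frac{20150}{39591}} = \frac{1}{- \frac{1516276268}{39591}} = - \frac{39591}{1516276268}$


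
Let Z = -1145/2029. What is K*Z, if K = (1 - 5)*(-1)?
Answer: -4580/2029 ≈ -2.2573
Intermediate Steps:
Z = -1145/2029 (Z = -1145*1/2029 = -1145/2029 ≈ -0.56432)
K = 4 (K = -4*(-1) = 4)
K*Z = 4*(-1145/2029) = -4580/2029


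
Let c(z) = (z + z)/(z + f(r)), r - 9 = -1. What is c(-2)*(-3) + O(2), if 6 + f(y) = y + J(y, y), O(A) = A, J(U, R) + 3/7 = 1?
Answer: 23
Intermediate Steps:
r = 8 (r = 9 - 1 = 8)
J(U, R) = 4/7 (J(U, R) = -3/7 + 1 = 4/7)
f(y) = -38/7 + y (f(y) = -6 + (y + 4/7) = -6 + (4/7 + y) = -38/7 + y)
c(z) = 2*z/(18/7 + z) (c(z) = (z + z)/(z + (-38/7 + 8)) = (2*z)/(z + 18/7) = (2*z)/(18/7 + z) = 2*z/(18/7 + z))
c(-2)*(-3) + O(2) = (14*(-2)/(18 + 7*(-2)))*(-3) + 2 = (14*(-2)/(18 - 14))*(-3) + 2 = (14*(-2)/4)*(-3) + 2 = (14*(-2)*(¼))*(-3) + 2 = -7*(-3) + 2 = 21 + 2 = 23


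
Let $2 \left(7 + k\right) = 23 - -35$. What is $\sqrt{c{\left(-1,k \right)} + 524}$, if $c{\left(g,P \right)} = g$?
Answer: $\sqrt{523} \approx 22.869$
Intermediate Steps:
$k = 22$ ($k = -7 + \frac{23 - -35}{2} = -7 + \frac{23 + 35}{2} = -7 + \frac{1}{2} \cdot 58 = -7 + 29 = 22$)
$\sqrt{c{\left(-1,k \right)} + 524} = \sqrt{-1 + 524} = \sqrt{523}$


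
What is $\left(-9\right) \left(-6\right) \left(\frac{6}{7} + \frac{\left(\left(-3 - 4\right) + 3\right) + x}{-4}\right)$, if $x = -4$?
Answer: $\frac{1080}{7} \approx 154.29$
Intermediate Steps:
$\left(-9\right) \left(-6\right) \left(\frac{6}{7} + \frac{\left(\left(-3 - 4\right) + 3\right) + x}{-4}\right) = \left(-9\right) \left(-6\right) \left(\frac{6}{7} + \frac{\left(\left(-3 - 4\right) + 3\right) - 4}{-4}\right) = 54 \left(6 \cdot \frac{1}{7} + \left(\left(\left(-3 - 4\right) + 3\right) - 4\right) \left(- \frac{1}{4}\right)\right) = 54 \left(\frac{6}{7} + \left(\left(-7 + 3\right) - 4\right) \left(- \frac{1}{4}\right)\right) = 54 \left(\frac{6}{7} + \left(-4 - 4\right) \left(- \frac{1}{4}\right)\right) = 54 \left(\frac{6}{7} - -2\right) = 54 \left(\frac{6}{7} + 2\right) = 54 \cdot \frac{20}{7} = \frac{1080}{7}$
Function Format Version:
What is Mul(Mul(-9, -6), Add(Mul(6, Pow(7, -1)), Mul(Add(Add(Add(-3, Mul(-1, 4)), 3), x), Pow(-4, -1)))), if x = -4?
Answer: Rational(1080, 7) ≈ 154.29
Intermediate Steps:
Mul(Mul(-9, -6), Add(Mul(6, Pow(7, -1)), Mul(Add(Add(Add(-3, Mul(-1, 4)), 3), x), Pow(-4, -1)))) = Mul(Mul(-9, -6), Add(Mul(6, Pow(7, -1)), Mul(Add(Add(Add(-3, Mul(-1, 4)), 3), -4), Pow(-4, -1)))) = Mul(54, Add(Mul(6, Rational(1, 7)), Mul(Add(Add(Add(-3, -4), 3), -4), Rational(-1, 4)))) = Mul(54, Add(Rational(6, 7), Mul(Add(Add(-7, 3), -4), Rational(-1, 4)))) = Mul(54, Add(Rational(6, 7), Mul(Add(-4, -4), Rational(-1, 4)))) = Mul(54, Add(Rational(6, 7), Mul(-8, Rational(-1, 4)))) = Mul(54, Add(Rational(6, 7), 2)) = Mul(54, Rational(20, 7)) = Rational(1080, 7)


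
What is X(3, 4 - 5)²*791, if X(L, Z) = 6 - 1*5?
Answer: 791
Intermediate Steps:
X(L, Z) = 1 (X(L, Z) = 6 - 5 = 1)
X(3, 4 - 5)²*791 = 1²*791 = 1*791 = 791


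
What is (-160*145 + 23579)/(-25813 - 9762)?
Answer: -379/35575 ≈ -0.010654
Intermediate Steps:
(-160*145 + 23579)/(-25813 - 9762) = (-23200 + 23579)/(-35575) = 379*(-1/35575) = -379/35575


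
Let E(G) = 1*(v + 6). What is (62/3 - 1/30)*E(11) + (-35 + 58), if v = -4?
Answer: 964/15 ≈ 64.267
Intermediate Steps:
E(G) = 2 (E(G) = 1*(-4 + 6) = 1*2 = 2)
(62/3 - 1/30)*E(11) + (-35 + 58) = (62/3 - 1/30)*2 + (-35 + 58) = (62*(⅓) - 1*1/30)*2 + 23 = (62/3 - 1/30)*2 + 23 = (619/30)*2 + 23 = 619/15 + 23 = 964/15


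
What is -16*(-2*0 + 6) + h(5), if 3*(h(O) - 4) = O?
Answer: -271/3 ≈ -90.333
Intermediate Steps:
h(O) = 4 + O/3
-16*(-2*0 + 6) + h(5) = -16*(-2*0 + 6) + (4 + (⅓)*5) = -16*(0 + 6) + (4 + 5/3) = -16*6 + 17/3 = -96 + 17/3 = -271/3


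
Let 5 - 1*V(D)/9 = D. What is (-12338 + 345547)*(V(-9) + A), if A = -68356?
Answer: -22734850070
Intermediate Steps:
V(D) = 45 - 9*D
(-12338 + 345547)*(V(-9) + A) = (-12338 + 345547)*((45 - 9*(-9)) - 68356) = 333209*((45 + 81) - 68356) = 333209*(126 - 68356) = 333209*(-68230) = -22734850070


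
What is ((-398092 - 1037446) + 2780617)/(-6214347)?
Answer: -1345079/6214347 ≈ -0.21645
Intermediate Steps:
((-398092 - 1037446) + 2780617)/(-6214347) = (-1435538 + 2780617)*(-1/6214347) = 1345079*(-1/6214347) = -1345079/6214347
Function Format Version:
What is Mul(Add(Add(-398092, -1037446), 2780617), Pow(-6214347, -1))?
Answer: Rational(-1345079, 6214347) ≈ -0.21645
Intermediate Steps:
Mul(Add(Add(-398092, -1037446), 2780617), Pow(-6214347, -1)) = Mul(Add(-1435538, 2780617), Rational(-1, 6214347)) = Mul(1345079, Rational(-1, 6214347)) = Rational(-1345079, 6214347)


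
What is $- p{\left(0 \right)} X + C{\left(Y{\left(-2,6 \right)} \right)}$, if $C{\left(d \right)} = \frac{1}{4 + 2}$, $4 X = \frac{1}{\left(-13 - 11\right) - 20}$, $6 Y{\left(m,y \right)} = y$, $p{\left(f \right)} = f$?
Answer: $\frac{1}{6} \approx 0.16667$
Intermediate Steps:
$Y{\left(m,y \right)} = \frac{y}{6}$
$X = - \frac{1}{176}$ ($X = \frac{1}{4 \left(\left(-13 - 11\right) - 20\right)} = \frac{1}{4 \left(\left(-13 - 11\right) + \left(-25 + 5\right)\right)} = \frac{1}{4 \left(-24 - 20\right)} = \frac{1}{4 \left(-44\right)} = \frac{1}{4} \left(- \frac{1}{44}\right) = - \frac{1}{176} \approx -0.0056818$)
$C{\left(d \right)} = \frac{1}{6}$
$- p{\left(0 \right)} X + C{\left(Y{\left(-2,6 \right)} \right)} = \left(-1\right) 0 \left(- \frac{1}{176}\right) + \frac{1}{6} = 0 \left(- \frac{1}{176}\right) + \frac{1}{6} = 0 + \frac{1}{6} = \frac{1}{6}$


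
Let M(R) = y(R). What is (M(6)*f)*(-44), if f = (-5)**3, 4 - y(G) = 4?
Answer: 0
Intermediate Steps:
y(G) = 0 (y(G) = 4 - 1*4 = 4 - 4 = 0)
f = -125
M(R) = 0
(M(6)*f)*(-44) = (0*(-125))*(-44) = 0*(-44) = 0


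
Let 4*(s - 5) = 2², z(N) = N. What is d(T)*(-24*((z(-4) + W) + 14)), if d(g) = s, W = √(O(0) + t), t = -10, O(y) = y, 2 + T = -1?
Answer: -1440 - 144*I*√10 ≈ -1440.0 - 455.37*I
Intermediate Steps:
T = -3 (T = -2 - 1 = -3)
W = I*√10 (W = √(0 - 10) = √(-10) = I*√10 ≈ 3.1623*I)
s = 6 (s = 5 + (¼)*2² = 5 + (¼)*4 = 5 + 1 = 6)
d(g) = 6
d(T)*(-24*((z(-4) + W) + 14)) = 6*(-24*((-4 + I*√10) + 14)) = 6*(-24*(10 + I*√10)) = 6*(-240 - 24*I*√10) = -1440 - 144*I*√10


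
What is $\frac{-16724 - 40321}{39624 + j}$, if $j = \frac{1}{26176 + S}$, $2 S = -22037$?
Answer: $- \frac{1729319175}{1201201562} \approx -1.4397$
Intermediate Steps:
$S = - \frac{22037}{2}$ ($S = \frac{1}{2} \left(-22037\right) = - \frac{22037}{2} \approx -11019.0$)
$j = \frac{2}{30315}$ ($j = \frac{1}{26176 - \frac{22037}{2}} = \frac{1}{\frac{30315}{2}} = \frac{2}{30315} \approx 6.5974 \cdot 10^{-5}$)
$\frac{-16724 - 40321}{39624 + j} = \frac{-16724 - 40321}{39624 + \frac{2}{30315}} = - \frac{57045}{\frac{1201201562}{30315}} = \left(-57045\right) \frac{30315}{1201201562} = - \frac{1729319175}{1201201562}$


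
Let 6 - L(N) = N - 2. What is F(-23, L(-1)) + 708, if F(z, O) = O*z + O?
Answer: 510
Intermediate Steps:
L(N) = 8 - N (L(N) = 6 - (N - 2) = 6 - (-2 + N) = 6 + (2 - N) = 8 - N)
F(z, O) = O + O*z
F(-23, L(-1)) + 708 = (8 - 1*(-1))*(1 - 23) + 708 = (8 + 1)*(-22) + 708 = 9*(-22) + 708 = -198 + 708 = 510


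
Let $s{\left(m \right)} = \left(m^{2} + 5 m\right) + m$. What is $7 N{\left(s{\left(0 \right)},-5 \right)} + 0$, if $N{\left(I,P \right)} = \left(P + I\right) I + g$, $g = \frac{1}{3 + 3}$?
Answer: $\frac{7}{6} \approx 1.1667$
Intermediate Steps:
$s{\left(m \right)} = m^{2} + 6 m$
$g = \frac{1}{6} \approx 0.16667$
$N{\left(I,P \right)} = \frac{1}{6} + I \left(I + P\right)$ ($N{\left(I,P \right)} = \left(P + I\right) I + \frac{1}{6} = \left(I + P\right) I + \frac{1}{6} = I \left(I + P\right) + \frac{1}{6} = \frac{1}{6} + I \left(I + P\right)$)
$7 N{\left(s{\left(0 \right)},-5 \right)} + 0 = 7 \left(\frac{1}{6} + \left(0 \left(6 + 0\right)\right)^{2} + 0 \left(6 + 0\right) \left(-5\right)\right) + 0 = 7 \left(\frac{1}{6} + \left(0 \cdot 6\right)^{2} + 0 \cdot 6 \left(-5\right)\right) + 0 = 7 \left(\frac{1}{6} + 0^{2} + 0 \left(-5\right)\right) + 0 = 7 \left(\frac{1}{6} + 0 + 0\right) + 0 = 7 \cdot \frac{1}{6} + 0 = \frac{7}{6} + 0 = \frac{7}{6}$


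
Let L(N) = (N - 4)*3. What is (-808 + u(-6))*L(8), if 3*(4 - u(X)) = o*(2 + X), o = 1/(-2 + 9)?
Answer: -67520/7 ≈ -9645.7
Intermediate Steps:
L(N) = -12 + 3*N (L(N) = (-4 + N)*3 = -12 + 3*N)
o = ⅐ (o = 1/7 = ⅐ ≈ 0.14286)
u(X) = 82/21 - X/21 (u(X) = 4 - (2 + X)/21 = 4 - (2/7 + X/7)/3 = 4 + (-2/21 - X/21) = 82/21 - X/21)
(-808 + u(-6))*L(8) = (-808 + (82/21 - 1/21*(-6)))*(-12 + 3*8) = (-808 + (82/21 + 2/7))*(-12 + 24) = (-808 + 88/21)*12 = -16880/21*12 = -67520/7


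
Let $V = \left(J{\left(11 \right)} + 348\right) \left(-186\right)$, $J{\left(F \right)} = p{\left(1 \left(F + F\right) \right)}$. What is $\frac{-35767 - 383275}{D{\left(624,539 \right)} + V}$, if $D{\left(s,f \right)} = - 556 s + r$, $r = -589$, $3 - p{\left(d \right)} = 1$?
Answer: $\frac{32234}{31741} \approx 1.0155$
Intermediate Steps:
$p{\left(d \right)} = 2$ ($p{\left(d \right)} = 3 - 1 = 2$)
$J{\left(F \right)} = 2$
$D{\left(s,f \right)} = -589 - 556 s$ ($D{\left(s,f \right)} = - 556 s - 589 = -589 - 556 s$)
$V = -65100$ ($V = \left(2 + 348\right) \left(-186\right) = 350 \left(-186\right) = -65100$)
$\frac{-35767 - 383275}{D{\left(624,539 \right)} + V} = \frac{-35767 - 383275}{\left(-589 - 346944\right) - 65100} = - \frac{419042}{\left(-589 - 346944\right) - 65100} = - \frac{419042}{-347533 - 65100} = - \frac{419042}{-412633} = \left(-419042\right) \left(- \frac{1}{412633}\right) = \frac{32234}{31741}$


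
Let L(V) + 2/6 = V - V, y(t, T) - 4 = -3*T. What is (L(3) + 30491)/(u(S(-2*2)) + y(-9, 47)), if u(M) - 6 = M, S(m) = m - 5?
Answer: -22868/105 ≈ -217.79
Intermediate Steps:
S(m) = -5 + m
u(M) = 6 + M
y(t, T) = 4 - 3*T
L(V) = -⅓ (L(V) = -⅓ + (V - V) = -⅓ + 0 = -⅓)
(L(3) + 30491)/(u(S(-2*2)) + y(-9, 47)) = (-⅓ + 30491)/((6 + (-5 - 2*2)) + (4 - 3*47)) = 91472/(3*((6 + (-5 - 4)) + (4 - 141))) = 91472/(3*((6 - 9) - 137)) = 91472/(3*(-3 - 137)) = (91472/3)/(-140) = (91472/3)*(-1/140) = -22868/105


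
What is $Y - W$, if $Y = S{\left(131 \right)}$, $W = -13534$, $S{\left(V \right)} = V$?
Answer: $13665$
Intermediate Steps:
$Y = 131$
$Y - W = 131 - -13534 = 131 + 13534 = 13665$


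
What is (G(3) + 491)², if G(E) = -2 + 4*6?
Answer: 263169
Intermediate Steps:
G(E) = 22 (G(E) = -2 + 24 = 22)
(G(3) + 491)² = (22 + 491)² = 513² = 263169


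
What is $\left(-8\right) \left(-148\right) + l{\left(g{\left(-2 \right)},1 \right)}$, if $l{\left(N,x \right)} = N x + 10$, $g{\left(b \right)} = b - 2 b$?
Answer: $1196$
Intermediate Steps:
$g{\left(b \right)} = - b$
$l{\left(N,x \right)} = 10 + N x$
$\left(-8\right) \left(-148\right) + l{\left(g{\left(-2 \right)},1 \right)} = \left(-8\right) \left(-148\right) + \left(10 + \left(-1\right) \left(-2\right) 1\right) = 1184 + \left(10 + 2 \cdot 1\right) = 1184 + \left(10 + 2\right) = 1184 + 12 = 1196$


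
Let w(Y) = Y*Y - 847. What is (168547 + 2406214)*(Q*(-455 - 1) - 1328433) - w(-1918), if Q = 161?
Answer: -3609429810966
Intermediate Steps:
w(Y) = -847 + Y² (w(Y) = Y² - 847 = -847 + Y²)
(168547 + 2406214)*(Q*(-455 - 1) - 1328433) - w(-1918) = (168547 + 2406214)*(161*(-455 - 1) - 1328433) - (-847 + (-1918)²) = 2574761*(161*(-456) - 1328433) - (-847 + 3678724) = 2574761*(-73416 - 1328433) - 1*3677877 = 2574761*(-1401849) - 3677877 = -3609426133089 - 3677877 = -3609429810966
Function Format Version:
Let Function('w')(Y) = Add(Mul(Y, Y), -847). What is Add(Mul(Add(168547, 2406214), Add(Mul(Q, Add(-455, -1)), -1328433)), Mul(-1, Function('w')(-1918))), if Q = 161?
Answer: -3609429810966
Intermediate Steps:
Function('w')(Y) = Add(-847, Pow(Y, 2)) (Function('w')(Y) = Add(Pow(Y, 2), -847) = Add(-847, Pow(Y, 2)))
Add(Mul(Add(168547, 2406214), Add(Mul(Q, Add(-455, -1)), -1328433)), Mul(-1, Function('w')(-1918))) = Add(Mul(Add(168547, 2406214), Add(Mul(161, Add(-455, -1)), -1328433)), Mul(-1, Add(-847, Pow(-1918, 2)))) = Add(Mul(2574761, Add(Mul(161, -456), -1328433)), Mul(-1, Add(-847, 3678724))) = Add(Mul(2574761, Add(-73416, -1328433)), Mul(-1, 3677877)) = Add(Mul(2574761, -1401849), -3677877) = Add(-3609426133089, -3677877) = -3609429810966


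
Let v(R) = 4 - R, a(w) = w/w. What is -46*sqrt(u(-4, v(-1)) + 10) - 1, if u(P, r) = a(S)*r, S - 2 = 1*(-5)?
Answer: -1 - 46*sqrt(15) ≈ -179.16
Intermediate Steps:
S = -3 (S = 2 + 1*(-5) = 2 - 5 = -3)
a(w) = 1
u(P, r) = r (u(P, r) = 1*r = r)
-46*sqrt(u(-4, v(-1)) + 10) - 1 = -46*sqrt((4 - 1*(-1)) + 10) - 1 = -46*sqrt((4 + 1) + 10) - 1 = -46*sqrt(5 + 10) - 1 = -46*sqrt(15) - 1 = -1 - 46*sqrt(15)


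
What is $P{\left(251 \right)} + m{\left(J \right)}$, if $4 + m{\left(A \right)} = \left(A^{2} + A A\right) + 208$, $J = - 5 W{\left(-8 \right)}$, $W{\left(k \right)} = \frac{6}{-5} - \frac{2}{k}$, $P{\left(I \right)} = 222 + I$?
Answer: $\frac{5777}{8} \approx 722.13$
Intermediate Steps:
$W{\left(k \right)} = - \frac{6}{5} - \frac{2}{k}$ ($W{\left(k \right)} = 6 \left(- \frac{1}{5}\right) - \frac{2}{k} = - \frac{6}{5} - \frac{2}{k}$)
$J = \frac{19}{4}$ ($J = - 5 \left(- \frac{6}{5} - \frac{2}{-8}\right) = - 5 \left(- \frac{6}{5} - - \frac{1}{4}\right) = - 5 \left(- \frac{6}{5} + \frac{1}{4}\right) = \left(-5\right) \left(- \frac{19}{20}\right) = \frac{19}{4} \approx 4.75$)
$m{\left(A \right)} = 204 + 2 A^{2}$ ($m{\left(A \right)} = -4 + \left(\left(A^{2} + A A\right) + 208\right) = -4 + \left(\left(A^{2} + A^{2}\right) + 208\right) = -4 + \left(2 A^{2} + 208\right) = -4 + \left(208 + 2 A^{2}\right) = 204 + 2 A^{2}$)
$P{\left(251 \right)} + m{\left(J \right)} = \left(222 + 251\right) + \left(204 + 2 \left(\frac{19}{4}\right)^{2}\right) = 473 + \left(204 + 2 \cdot \frac{361}{16}\right) = 473 + \left(204 + \frac{361}{8}\right) = 473 + \frac{1993}{8} = \frac{5777}{8}$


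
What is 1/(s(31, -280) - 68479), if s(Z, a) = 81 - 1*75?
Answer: -1/68473 ≈ -1.4604e-5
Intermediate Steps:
s(Z, a) = 6 (s(Z, a) = 81 - 75 = 6)
1/(s(31, -280) - 68479) = 1/(6 - 68479) = 1/(-68473) = -1/68473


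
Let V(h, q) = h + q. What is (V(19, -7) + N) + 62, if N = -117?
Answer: -43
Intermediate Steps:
(V(19, -7) + N) + 62 = ((19 - 7) - 117) + 62 = (12 - 117) + 62 = -105 + 62 = -43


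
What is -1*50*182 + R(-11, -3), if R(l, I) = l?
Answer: -9111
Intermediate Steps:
-1*50*182 + R(-11, -3) = -1*50*182 - 11 = -50*182 - 11 = -9100 - 11 = -9111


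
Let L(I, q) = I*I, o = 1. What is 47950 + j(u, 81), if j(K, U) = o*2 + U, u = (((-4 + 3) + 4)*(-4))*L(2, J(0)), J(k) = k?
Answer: 48033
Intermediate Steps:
L(I, q) = I²
u = -48 (u = (((-4 + 3) + 4)*(-4))*2² = ((-1 + 4)*(-4))*4 = (3*(-4))*4 = -12*4 = -48)
j(K, U) = 2 + U (j(K, U) = 1*2 + U = 2 + U)
47950 + j(u, 81) = 47950 + (2 + 81) = 47950 + 83 = 48033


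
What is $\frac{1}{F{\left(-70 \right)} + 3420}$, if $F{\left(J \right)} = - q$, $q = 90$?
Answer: $\frac{1}{3330} \approx 0.0003003$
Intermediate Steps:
$F{\left(J \right)} = -90$ ($F{\left(J \right)} = \left(-1\right) 90 = -90$)
$\frac{1}{F{\left(-70 \right)} + 3420} = \frac{1}{-90 + 3420} = \frac{1}{3330}$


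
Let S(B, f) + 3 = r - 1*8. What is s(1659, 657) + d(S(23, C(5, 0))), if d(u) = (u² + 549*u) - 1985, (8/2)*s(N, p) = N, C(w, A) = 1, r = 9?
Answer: -10657/4 ≈ -2664.3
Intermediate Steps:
s(N, p) = N/4
S(B, f) = -2 (S(B, f) = -3 + (9 - 1*8) = -3 + (9 - 8) = -3 + 1 = -2)
d(u) = -1985 + u² + 549*u
s(1659, 657) + d(S(23, C(5, 0))) = (¼)*1659 + (-1985 + (-2)² + 549*(-2)) = 1659/4 + (-1985 + 4 - 1098) = 1659/4 - 3079 = -10657/4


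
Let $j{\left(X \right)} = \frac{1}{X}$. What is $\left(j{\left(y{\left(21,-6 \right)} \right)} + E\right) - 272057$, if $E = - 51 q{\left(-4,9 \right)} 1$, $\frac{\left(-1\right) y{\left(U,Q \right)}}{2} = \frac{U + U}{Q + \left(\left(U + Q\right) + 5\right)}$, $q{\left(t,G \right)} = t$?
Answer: $- \frac{1631119}{6} \approx -2.7185 \cdot 10^{5}$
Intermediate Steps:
$y{\left(U,Q \right)} = - \frac{4 U}{5 + U + 2 Q}$ ($y{\left(U,Q \right)} = - 2 \frac{U + U}{Q + \left(\left(U + Q\right) + 5\right)} = - 2 \frac{2 U}{Q + \left(\left(Q + U\right) + 5\right)} = - 2 \frac{2 U}{Q + \left(5 + Q + U\right)} = - 2 \frac{2 U}{5 + U + 2 Q} = - \frac{4 U}{5 + U + 2 Q}$)
$E = 204$ ($E = \left(-51\right) \left(-4\right) 1 = 204 \cdot 1 = 204$)
$\left(j{\left(y{\left(21,-6 \right)} \right)} + E\right) - 272057 = \left(\frac{1}{\left(-4\right) 21 \frac{1}{5 + 21 + 2 \left(-6\right)}} + 204\right) - 272057 = \left(\frac{1}{\left(-4\right) 21 \frac{1}{5 + 21 - 12}} + 204\right) - 272057 = \left(\frac{1}{\left(-4\right) 21 \cdot \frac{1}{14}} + 204\right) - 272057 = \left(\frac{1}{-6} + 204\right) - 272057 = \left(- \frac{1}{6} + 204\right) - 272057 = \frac{1223}{6} - 272057 = - \frac{1631119}{6}$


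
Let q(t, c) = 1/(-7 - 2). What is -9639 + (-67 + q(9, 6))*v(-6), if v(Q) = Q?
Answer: -27709/3 ≈ -9236.3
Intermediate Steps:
q(t, c) = -⅑ (q(t, c) = 1/(-9) = -⅑)
-9639 + (-67 + q(9, 6))*v(-6) = -9639 + (-67 - ⅑)*(-6) = -9639 - 604/9*(-6) = -9639 + 1208/3 = -27709/3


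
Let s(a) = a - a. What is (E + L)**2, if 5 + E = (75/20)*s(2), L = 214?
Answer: 43681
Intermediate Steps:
s(a) = 0
E = -5 (E = -5 + (75/20)*0 = -5 + (75*(1/20))*0 = -5 + (15/4)*0 = -5 + 0 = -5)
(E + L)**2 = (-5 + 214)**2 = 209**2 = 43681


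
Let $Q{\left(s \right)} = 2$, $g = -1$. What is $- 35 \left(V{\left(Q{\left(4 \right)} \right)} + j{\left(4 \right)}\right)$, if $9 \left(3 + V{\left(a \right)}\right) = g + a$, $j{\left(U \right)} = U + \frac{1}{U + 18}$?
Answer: $- \frac{8015}{198} \approx -40.48$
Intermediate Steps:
$j{\left(U \right)} = U + \frac{1}{18 + U}$
$V{\left(a \right)} = - \frac{28}{9} + \frac{a}{9}$ ($V{\left(a \right)} = -3 + \frac{-1 + a}{9} = -3 + \left(- \frac{1}{9} + \frac{a}{9}\right) = - \frac{28}{9} + \frac{a}{9}$)
$- 35 \left(V{\left(Q{\left(4 \right)} \right)} + j{\left(4 \right)}\right) = - 35 \left(\left(- \frac{28}{9} + \frac{1}{9} \cdot 2\right) + \frac{1 + 4^{2} + 18 \cdot 4}{18 + 4}\right) = - 35 \left(\left(- \frac{28}{9} + \frac{2}{9}\right) + \frac{1 + 16 + 72}{22}\right) = - 35 \left(- \frac{26}{9} + \frac{1}{22} \cdot 89\right) = - 35 \left(- \frac{26}{9} + \frac{89}{22}\right) = \left(-35\right) \frac{229}{198} = - \frac{8015}{198}$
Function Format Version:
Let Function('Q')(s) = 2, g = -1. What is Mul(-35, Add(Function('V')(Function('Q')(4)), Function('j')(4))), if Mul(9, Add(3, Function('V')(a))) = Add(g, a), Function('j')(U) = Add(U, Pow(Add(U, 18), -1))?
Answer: Rational(-8015, 198) ≈ -40.480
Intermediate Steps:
Function('j')(U) = Add(U, Pow(Add(18, U), -1))
Function('V')(a) = Add(Rational(-28, 9), Mul(Rational(1, 9), a)) (Function('V')(a) = Add(-3, Mul(Rational(1, 9), Add(-1, a))) = Add(-3, Add(Rational(-1, 9), Mul(Rational(1, 9), a))) = Add(Rational(-28, 9), Mul(Rational(1, 9), a)))
Mul(-35, Add(Function('V')(Function('Q')(4)), Function('j')(4))) = Mul(-35, Add(Add(Rational(-28, 9), Mul(Rational(1, 9), 2)), Mul(Pow(Add(18, 4), -1), Add(1, Pow(4, 2), Mul(18, 4))))) = Mul(-35, Add(Add(Rational(-28, 9), Rational(2, 9)), Mul(Pow(22, -1), Add(1, 16, 72)))) = Mul(-35, Add(Rational(-26, 9), Mul(Rational(1, 22), 89))) = Mul(-35, Add(Rational(-26, 9), Rational(89, 22))) = Mul(-35, Rational(229, 198)) = Rational(-8015, 198)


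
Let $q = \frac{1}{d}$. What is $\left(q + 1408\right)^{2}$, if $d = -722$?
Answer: $\frac{1033424730625}{521284} \approx 1.9825 \cdot 10^{6}$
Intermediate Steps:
$q = - \frac{1}{722}$ ($q = \frac{1}{-722} = - \frac{1}{722} \approx -0.001385$)
$\left(q + 1408\right)^{2} = \left(- \frac{1}{722} + 1408\right)^{2} = \left(\frac{1016575}{722}\right)^{2} = \frac{1033424730625}{521284}$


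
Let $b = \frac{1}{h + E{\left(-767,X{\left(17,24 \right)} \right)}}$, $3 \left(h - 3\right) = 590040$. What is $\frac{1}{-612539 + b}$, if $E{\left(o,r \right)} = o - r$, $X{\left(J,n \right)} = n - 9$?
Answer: $- \frac{195901}{119997002638} \approx -1.6325 \cdot 10^{-6}$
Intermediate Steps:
$X{\left(J,n \right)} = -9 + n$ ($X{\left(J,n \right)} = n - 9 = -9 + n$)
$h = 196683$ ($h = 3 + \frac{1}{3} \cdot 590040 = 3 + 196680 = 196683$)
$b = \frac{1}{195901}$ ($b = \frac{1}{196683 - 782} = \frac{1}{195901} \approx 5.1046 \cdot 10^{-6}$)
$\frac{1}{-612539 + b} = \frac{1}{-612539 + \frac{1}{195901}} = \frac{1}{- \frac{119997002638}{195901}} = - \frac{195901}{119997002638}$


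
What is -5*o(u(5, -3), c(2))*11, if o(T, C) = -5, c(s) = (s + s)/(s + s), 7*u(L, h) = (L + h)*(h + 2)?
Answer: 275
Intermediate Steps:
u(L, h) = (2 + h)*(L + h)/7 (u(L, h) = ((L + h)*(h + 2))/7 = ((L + h)*(2 + h))/7 = ((2 + h)*(L + h))/7 = (2 + h)*(L + h)/7)
c(s) = 1 (c(s) = (2*s)/((2*s)) = (2*s)*(1/(2*s)) = 1)
-5*o(u(5, -3), c(2))*11 = -5*(-5)*11 = 25*11 = 275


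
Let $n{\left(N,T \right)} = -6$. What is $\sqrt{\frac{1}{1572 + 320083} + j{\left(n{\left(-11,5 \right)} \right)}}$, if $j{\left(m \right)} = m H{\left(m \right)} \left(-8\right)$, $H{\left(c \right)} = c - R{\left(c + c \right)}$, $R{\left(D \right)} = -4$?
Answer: $\frac{i \sqrt{9932345824745}}{321655} \approx 9.798 i$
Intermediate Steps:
$H{\left(c \right)} = 4 + c$ ($H{\left(c \right)} = c - -4 = c + 4 = 4 + c$)
$j{\left(m \right)} = m \left(-32 - 8 m\right)$ ($j{\left(m \right)} = m \left(4 + m\right) \left(-8\right) = m \left(-32 - 8 m\right)$)
$\sqrt{\frac{1}{1572 + 320083} + j{\left(n{\left(-11,5 \right)} \right)}} = \sqrt{\frac{1}{1572 + 320083} - - 48 \left(4 - 6\right)} = \sqrt{\frac{1}{321655} - \left(-48\right) \left(-2\right)} = \sqrt{\frac{1}{321655} - 96} = \sqrt{- \frac{30878879}{321655}} = \frac{i \sqrt{9932345824745}}{321655}$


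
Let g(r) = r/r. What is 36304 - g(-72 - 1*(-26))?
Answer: 36303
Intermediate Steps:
g(r) = 1
36304 - g(-72 - 1*(-26)) = 36304 - 1*1 = 36304 - 1 = 36303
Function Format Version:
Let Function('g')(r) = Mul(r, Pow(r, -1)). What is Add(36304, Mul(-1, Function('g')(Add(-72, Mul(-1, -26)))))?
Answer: 36303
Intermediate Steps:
Function('g')(r) = 1
Add(36304, Mul(-1, Function('g')(Add(-72, Mul(-1, -26))))) = Add(36304, Mul(-1, 1)) = Add(36304, -1) = 36303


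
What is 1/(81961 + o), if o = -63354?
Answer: 1/18607 ≈ 5.3743e-5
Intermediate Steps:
1/(81961 + o) = 1/(81961 - 63354) = 1/18607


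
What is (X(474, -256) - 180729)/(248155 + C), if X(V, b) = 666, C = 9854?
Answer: -60021/86003 ≈ -0.69789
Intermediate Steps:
(X(474, -256) - 180729)/(248155 + C) = (666 - 180729)/(248155 + 9854) = -180063/258009 = -180063*1/258009 = -60021/86003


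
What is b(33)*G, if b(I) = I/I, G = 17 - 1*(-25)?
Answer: 42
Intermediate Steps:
G = 42 (G = 17 + 25 = 42)
b(I) = 1
b(33)*G = 1*42 = 42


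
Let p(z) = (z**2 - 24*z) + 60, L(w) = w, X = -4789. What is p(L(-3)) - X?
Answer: 4930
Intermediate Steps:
p(z) = 60 + z**2 - 24*z
p(L(-3)) - X = (60 + (-3)**2 - 24*(-3)) - 1*(-4789) = (60 + 9 + 72) + 4789 = 141 + 4789 = 4930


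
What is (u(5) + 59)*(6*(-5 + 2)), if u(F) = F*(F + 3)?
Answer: -1782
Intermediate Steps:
u(F) = F*(3 + F)
(u(5) + 59)*(6*(-5 + 2)) = (5*(3 + 5) + 59)*(6*(-5 + 2)) = (5*8 + 59)*(6*(-3)) = (40 + 59)*(-18) = 99*(-18) = -1782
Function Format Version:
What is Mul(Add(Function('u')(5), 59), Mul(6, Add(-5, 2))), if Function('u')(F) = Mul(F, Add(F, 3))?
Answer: -1782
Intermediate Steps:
Function('u')(F) = Mul(F, Add(3, F))
Mul(Add(Function('u')(5), 59), Mul(6, Add(-5, 2))) = Mul(Add(Mul(5, Add(3, 5)), 59), Mul(6, Add(-5, 2))) = Mul(Add(Mul(5, 8), 59), Mul(6, -3)) = Mul(Add(40, 59), -18) = Mul(99, -18) = -1782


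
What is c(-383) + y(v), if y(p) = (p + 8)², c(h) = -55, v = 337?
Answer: 118970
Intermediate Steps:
y(p) = (8 + p)²
c(-383) + y(v) = -55 + (8 + 337)² = -55 + 345² = -55 + 119025 = 118970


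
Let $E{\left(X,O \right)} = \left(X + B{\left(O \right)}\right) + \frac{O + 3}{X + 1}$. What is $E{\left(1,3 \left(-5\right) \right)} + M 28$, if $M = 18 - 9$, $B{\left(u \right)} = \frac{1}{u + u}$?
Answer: $\frac{7409}{30} \approx 246.97$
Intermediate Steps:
$B{\left(u \right)} = \frac{1}{2 u}$
$E{\left(X,O \right)} = X + \frac{1}{2 O} + \frac{3 + O}{1 + X}$ ($E{\left(X,O \right)} = \left(X + \frac{1}{2 O}\right) + \frac{O + 3}{X + 1} = \left(X + \frac{1}{2 O}\right) + \frac{3 + O}{1 + X} = X + \frac{1}{2 O} + \frac{3 + O}{1 + X}$)
$M = 9$ ($M = 18 - 9 = 9$)
$E{\left(1,3 \left(-5\right) \right)} + M 28 = \frac{1 + 1 + 2 \cdot 3 \left(-5\right) \left(3 + 3 \left(-5\right) + 1 + 1^{2}\right)}{2 \cdot 3 \left(-5\right) \left(1 + 1\right)} + 9 \cdot 28 = \frac{1 + 1 + 2 \left(-15\right) \left(3 - 15 + 1 + 1\right)}{2 \left(-15\right) 2} + 252 = \frac{1}{2} \left(- \frac{1}{15}\right) \frac{1}{2} \left(1 + 1 + 2 \left(-15\right) \left(-10\right)\right) + 252 = \frac{1}{2} \left(- \frac{1}{15}\right) \frac{1}{2} \left(1 + 1 + 300\right) + 252 = \frac{1}{2} \left(- \frac{1}{15}\right) \frac{1}{2} \cdot 302 + 252 = - \frac{151}{30} + 252 = \frac{7409}{30}$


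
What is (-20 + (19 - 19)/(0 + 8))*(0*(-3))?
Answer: 0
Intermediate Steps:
(-20 + (19 - 19)/(0 + 8))*(0*(-3)) = (-20 + 0/8)*0 = (-20 + 0*(⅛))*0 = (-20 + 0)*0 = -20*0 = 0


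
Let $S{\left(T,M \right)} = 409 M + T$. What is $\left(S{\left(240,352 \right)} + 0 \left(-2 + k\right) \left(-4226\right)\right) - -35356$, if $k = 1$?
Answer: $179564$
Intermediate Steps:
$S{\left(T,M \right)} = T + 409 M$
$\left(S{\left(240,352 \right)} + 0 \left(-2 + k\right) \left(-4226\right)\right) - -35356 = \left(\left(240 + 409 \cdot 352\right) + 0 \left(-2 + 1\right) \left(-4226\right)\right) - -35356 = \left(\left(240 + 143968\right) + 0 \left(-1\right) \left(-4226\right)\right) + \left(-68 + 35424\right) = \left(144208 + 0 \left(-4226\right)\right) + 35356 = \left(144208 + 0\right) + 35356 = 144208 + 35356 = 179564$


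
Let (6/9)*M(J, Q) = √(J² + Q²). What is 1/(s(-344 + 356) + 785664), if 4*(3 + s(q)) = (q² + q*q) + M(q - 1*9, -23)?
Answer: 8381152/6585347703609 - 4*√538/6585347703609 ≈ 1.2727e-6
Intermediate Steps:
M(J, Q) = 3*√(J² + Q²)/2
s(q) = -3 + q²/2 + 3*√(529 + (-9 + q)²)/8 (s(q) = -3 + ((q² + q*q) + 3*√((q - 1*9)² + (-23)²)/2)/4 = -3 + ((q² + q²) + 3*√((q - 9)² + 529)/2)/4 = -3 + (2*q² + 3*√((-9 + q)² + 529)/2)/4 = -3 + (2*q² + 3*√(529 + (-9 + q)²)/2)/4 = -3 + (q²/2 + 3*√(529 + (-9 + q)²)/8) = -3 + q²/2 + 3*√(529 + (-9 + q)²)/8)
1/(s(-344 + 356) + 785664) = 1/((-3 + (-344 + 356)²/2 + 3*√(529 + (-9 + (-344 + 356))²)/8) + 785664) = 1/((-3 + (½)*12² + 3*√(529 + (-9 + 12)²)/8) + 785664) = 1/((-3 + (½)*144 + 3*√(529 + 3²)/8) + 785664) = 1/((-3 + 72 + 3*√(529 + 9)/8) + 785664) = 1/((-3 + 72 + 3*√538/8) + 785664) = 1/((69 + 3*√538/8) + 785664) = 1/(785733 + 3*√538/8)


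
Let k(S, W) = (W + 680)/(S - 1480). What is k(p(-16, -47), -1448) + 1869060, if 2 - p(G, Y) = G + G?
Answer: 450443588/241 ≈ 1.8691e+6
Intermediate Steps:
p(G, Y) = 2 - 2*G (p(G, Y) = 2 - (G + G) = 2 - 2*G)
k(S, W) = (680 + W)/(-1480 + S)
k(p(-16, -47), -1448) + 1869060 = (680 - 1448)/(-1480 + (2 - 2*(-16))) + 1869060 = -768/(-1480 + (2 + 32)) + 1869060 = -768/(-1480 + 34) + 1869060 = -768/(-1446) + 1869060 = -1/1446*(-768) + 1869060 = 128/241 + 1869060 = 450443588/241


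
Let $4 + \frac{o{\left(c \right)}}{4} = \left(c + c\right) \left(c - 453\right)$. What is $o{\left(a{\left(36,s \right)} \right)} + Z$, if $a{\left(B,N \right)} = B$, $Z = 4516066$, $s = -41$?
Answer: $4395954$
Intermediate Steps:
$o{\left(c \right)} = -16 + 8 c \left(-453 + c\right)$ ($o{\left(c \right)} = -16 + 4 \left(c + c\right) \left(c - 453\right) = -16 + 4 \cdot 2 c \left(-453 + c\right) = -16 + 8 c \left(-453 + c\right)$)
$o{\left(a{\left(36,s \right)} \right)} + Z = \left(-16 - 130464 + 8 \cdot 36^{2}\right) + 4516066 = \left(-16 - 130464 + 8 \cdot 1296\right) + 4516066 = \left(-16 - 130464 + 10368\right) + 4516066 = -120112 + 4516066 = 4395954$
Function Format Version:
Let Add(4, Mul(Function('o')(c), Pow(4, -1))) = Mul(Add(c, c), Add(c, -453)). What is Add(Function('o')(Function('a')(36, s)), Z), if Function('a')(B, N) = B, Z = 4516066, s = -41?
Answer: 4395954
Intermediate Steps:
Function('o')(c) = Add(-16, Mul(8, c, Add(-453, c))) (Function('o')(c) = Add(-16, Mul(4, Mul(Add(c, c), Add(c, -453)))) = Add(-16, Mul(4, Mul(Mul(2, c), Add(-453, c)))) = Add(-16, Mul(4, Mul(2, c, Add(-453, c)))) = Add(-16, Mul(8, c, Add(-453, c))))
Add(Function('o')(Function('a')(36, s)), Z) = Add(Add(-16, Mul(-3624, 36), Mul(8, Pow(36, 2))), 4516066) = Add(Add(-16, -130464, Mul(8, 1296)), 4516066) = Add(Add(-16, -130464, 10368), 4516066) = Add(-120112, 4516066) = 4395954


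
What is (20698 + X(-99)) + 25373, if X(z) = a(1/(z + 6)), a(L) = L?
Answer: 4284602/93 ≈ 46071.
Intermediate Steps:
X(z) = 1/(6 + z) (X(z) = 1/(z + 6) = 1/(6 + z))
(20698 + X(-99)) + 25373 = (20698 + 1/(6 - 99)) + 25373 = (20698 + 1/(-93)) + 25373 = (20698 - 1/93) + 25373 = 1924913/93 + 25373 = 4284602/93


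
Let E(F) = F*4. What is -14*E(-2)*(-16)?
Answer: -1792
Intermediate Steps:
E(F) = 4*F
-14*E(-2)*(-16) = -56*(-2)*(-16) = -14*(-8)*(-16) = 112*(-16) = -1792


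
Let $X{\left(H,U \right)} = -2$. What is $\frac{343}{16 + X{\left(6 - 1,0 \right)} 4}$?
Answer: $\frac{343}{8} \approx 42.875$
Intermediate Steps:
$\frac{343}{16 + X{\left(6 - 1,0 \right)} 4} = \frac{343}{16 - 8} = \frac{343}{8}$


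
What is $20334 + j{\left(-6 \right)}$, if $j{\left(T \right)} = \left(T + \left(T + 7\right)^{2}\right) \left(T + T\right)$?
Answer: $20394$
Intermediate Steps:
$j{\left(T \right)} = 2 T \left(T + \left(7 + T\right)^{2}\right)$ ($j{\left(T \right)} = \left(T + \left(7 + T\right)^{2}\right) 2 T = 2 T \left(T + \left(7 + T\right)^{2}\right)$)
$20334 + j{\left(-6 \right)} = 20334 + 2 \left(-6\right) \left(-6 + \left(7 - 6\right)^{2}\right) = 20334 + 2 \left(-6\right) \left(-6 + 1^{2}\right) = 20334 + 2 \left(-6\right) \left(-6 + 1\right) = 20334 + 2 \left(-6\right) \left(-5\right) = 20334 + 60 = 20394$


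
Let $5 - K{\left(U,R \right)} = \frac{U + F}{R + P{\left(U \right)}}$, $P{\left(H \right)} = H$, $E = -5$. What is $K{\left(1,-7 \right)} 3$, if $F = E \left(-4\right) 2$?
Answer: $\frac{71}{2} \approx 35.5$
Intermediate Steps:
$F = 40$ ($F = \left(-5\right) \left(-4\right) 2 = 20 \cdot 2 = 40$)
$K{\left(U,R \right)} = 5 - \frac{40 + U}{R + U}$ ($K{\left(U,R \right)} = 5 - \frac{U + 40}{R + U} = 5 - \frac{40 + U}{R + U}$)
$K{\left(1,-7 \right)} 3 = \frac{-40 + 4 \cdot 1 + 5 \left(-7\right)}{-7 + 1} \cdot 3 = \frac{-40 + 4 - 35}{-6} \cdot 3 = \left(- \frac{1}{6}\right) \left(-71\right) 3 = \frac{71}{6} \cdot 3 = \frac{71}{2}$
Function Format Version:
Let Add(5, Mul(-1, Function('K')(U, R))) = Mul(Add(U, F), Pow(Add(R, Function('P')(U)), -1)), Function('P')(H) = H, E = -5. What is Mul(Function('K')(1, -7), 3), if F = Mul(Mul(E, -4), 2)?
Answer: Rational(71, 2) ≈ 35.500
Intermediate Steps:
F = 40 (F = Mul(Mul(-5, -4), 2) = Mul(20, 2) = 40)
Function('K')(U, R) = Add(5, Mul(-1, Pow(Add(R, U), -1), Add(40, U))) (Function('K')(U, R) = Add(5, Mul(-1, Mul(Add(U, 40), Pow(Add(R, U), -1)))) = Add(5, Mul(-1, Mul(Add(40, U), Pow(Add(R, U), -1)))) = Add(5, Mul(-1, Mul(Pow(Add(R, U), -1), Add(40, U)))) = Add(5, Mul(-1, Pow(Add(R, U), -1), Add(40, U))))
Mul(Function('K')(1, -7), 3) = Mul(Mul(Pow(Add(-7, 1), -1), Add(-40, Mul(4, 1), Mul(5, -7))), 3) = Mul(Mul(Pow(-6, -1), Add(-40, 4, -35)), 3) = Mul(Mul(Rational(-1, 6), -71), 3) = Mul(Rational(71, 6), 3) = Rational(71, 2)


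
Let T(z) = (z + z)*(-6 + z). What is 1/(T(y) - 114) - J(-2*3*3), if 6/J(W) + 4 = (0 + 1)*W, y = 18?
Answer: 965/3498 ≈ 0.27587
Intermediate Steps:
T(z) = 2*z*(-6 + z) (T(z) = (2*z)*(-6 + z) = 2*z*(-6 + z))
J(W) = 6/(-4 + W) (J(W) = 6/(-4 + (0 + 1)*W) = 6/(-4 + 1*W) = 6/(-4 + W))
1/(T(y) - 114) - J(-2*3*3) = 1/(2*18*(-6 + 18) - 114) - 6/(-4 - 2*3*3) = 1/(2*18*12 - 114) - 6/(-4 - 6*3) = 1/(432 - 114) - 6/(-4 - 18) = 1/318 - 6/(-22) = 1/318 - 6*(-1)/22 = 1/318 - 1*(-3/11) = 1/318 + 3/11 = 965/3498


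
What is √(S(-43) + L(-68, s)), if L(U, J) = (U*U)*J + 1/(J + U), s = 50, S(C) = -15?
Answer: √8322658/6 ≈ 480.82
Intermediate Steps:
L(U, J) = 1/(J + U) + J*U² (L(U, J) = U²*J + 1/(J + U) = J*U² + 1/(J + U) = 1/(J + U) + J*U²)
√(S(-43) + L(-68, s)) = √(-15 + (1 + 50*(-68)³ + 50²*(-68)²)/(50 - 68)) = √(-15 + (1 + 50*(-314432) + 2500*4624)/(-18)) = √(-15 - (1 - 15721600 + 11560000)/18) = √(-15 - 1/18*(-4161599)) = √(-15 + 4161599/18) = √(4161329/18) = √8322658/6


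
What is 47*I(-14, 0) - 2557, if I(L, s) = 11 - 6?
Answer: -2322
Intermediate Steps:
I(L, s) = 5
47*I(-14, 0) - 2557 = 47*5 - 2557 = 235 - 2557 = -2322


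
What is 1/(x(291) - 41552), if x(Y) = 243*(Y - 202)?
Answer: -1/19925 ≈ -5.0188e-5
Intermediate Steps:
x(Y) = -49086 + 243*Y (x(Y) = 243*(-202 + Y) = -49086 + 243*Y)
1/(x(291) - 41552) = 1/((-49086 + 243*291) - 41552) = 1/((-49086 + 70713) - 41552) = 1/(21627 - 41552) = 1/(-19925) = -1/19925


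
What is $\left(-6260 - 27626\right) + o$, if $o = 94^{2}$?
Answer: $-25050$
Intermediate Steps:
$o = 8836$
$\left(-6260 - 27626\right) + o = \left(-6260 - 27626\right) + 8836 = -33886 + 8836 = -25050$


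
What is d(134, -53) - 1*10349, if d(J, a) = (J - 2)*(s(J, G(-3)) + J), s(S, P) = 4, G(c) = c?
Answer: 7867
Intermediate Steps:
d(J, a) = (-2 + J)*(4 + J) (d(J, a) = (J - 2)*(4 + J) = (-2 + J)*(4 + J))
d(134, -53) - 1*10349 = (-8 + 134**2 + 2*134) - 1*10349 = (-8 + 17956 + 268) - 10349 = 18216 - 10349 = 7867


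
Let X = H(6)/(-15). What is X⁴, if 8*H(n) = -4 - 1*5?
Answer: 81/2560000 ≈ 3.1641e-5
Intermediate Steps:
H(n) = -9/8 (H(n) = (-4 - 1*5)/8 = (-4 - 5)/8 = (⅛)*(-9) = -9/8)
X = 3/40 (X = -9/8/(-15) = -9/8*(-1/15) = 3/40 ≈ 0.075000)
X⁴ = (3/40)⁴ = 81/2560000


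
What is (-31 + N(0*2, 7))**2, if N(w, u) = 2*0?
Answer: 961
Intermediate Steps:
N(w, u) = 0
(-31 + N(0*2, 7))**2 = (-31 + 0)**2 = (-31)**2 = 961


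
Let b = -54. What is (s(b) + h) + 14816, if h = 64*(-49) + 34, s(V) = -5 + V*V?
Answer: 14625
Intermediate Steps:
s(V) = -5 + V²
h = -3102 (h = -3136 + 34 = -3102)
(s(b) + h) + 14816 = ((-5 + (-54)²) - 3102) + 14816 = ((-5 + 2916) - 3102) + 14816 = (2911 - 3102) + 14816 = -191 + 14816 = 14625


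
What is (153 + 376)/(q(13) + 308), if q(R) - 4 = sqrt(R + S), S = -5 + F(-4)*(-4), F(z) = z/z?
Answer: 529/314 ≈ 1.6847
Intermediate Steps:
F(z) = 1
S = -9 (S = -5 + 1*(-4) = -5 - 4 = -9)
q(R) = 4 + sqrt(-9 + R) (q(R) = 4 + sqrt(R - 9) = 4 + sqrt(-9 + R))
(153 + 376)/(q(13) + 308) = (153 + 376)/((4 + sqrt(-9 + 13)) + 308) = 529/((4 + sqrt(4)) + 308) = 529/((4 + 2) + 308) = 529/(6 + 308) = 529/314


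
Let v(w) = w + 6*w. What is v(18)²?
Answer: 15876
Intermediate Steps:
v(w) = 7*w
v(18)² = (7*18)² = 126² = 15876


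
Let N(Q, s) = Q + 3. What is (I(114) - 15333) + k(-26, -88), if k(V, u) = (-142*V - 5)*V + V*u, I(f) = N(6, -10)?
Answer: -108898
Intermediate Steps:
N(Q, s) = 3 + Q
I(f) = 9 (I(f) = 3 + 6 = 9)
k(V, u) = V*u + V*(-5 - 142*V) (k(V, u) = (-5 - 142*V)*V + V*u = V*(-5 - 142*V) + V*u = V*u + V*(-5 - 142*V))
(I(114) - 15333) + k(-26, -88) = (9 - 15333) - 26*(-5 - 88 - 142*(-26)) = -15324 - 26*(-5 - 88 + 3692) = -15324 - 26*3599 = -15324 - 93574 = -108898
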